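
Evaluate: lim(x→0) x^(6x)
This is an exponential indeterminate form.

For exponential indeterminate forms, take the natural log:
  Let L = lim(x→0) x^(6x)
  Then ln(L) = lim(x→0) [exponent × ln(base)]
  Evaluate using L'Hôpital or standard limits, then exponentiate.
  L = 1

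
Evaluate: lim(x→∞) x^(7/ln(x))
This is an exponential indeterminate form.

For exponential indeterminate forms, take the natural log:
  Let L = lim(x→∞) x^(7/ln(x))
  Then ln(L) = lim(x→∞) [exponent × ln(base)]
  Evaluate using L'Hôpital or standard limits, then exponentiate.
  L = e^(7)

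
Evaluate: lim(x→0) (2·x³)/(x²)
This is a 0/0 indeterminate form.

Apply L'Hôpital's rule: differentiate numerator and denominator separately.
  f(x) = 2·x^3   ⇒   f'(x) = 6·x^2
  g(x) = x^2   ⇒   g'(x) = 2·x
  lim(x→0) f'(x)/g'(x) = lim(x→0) (6·x^2)/(2·x)
  = 0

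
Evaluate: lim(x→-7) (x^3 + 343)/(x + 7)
This is a standard limit.

Factor or rationalize the expression:
  lim(x→-7) (x^3 + 343)/(x + 7) = 147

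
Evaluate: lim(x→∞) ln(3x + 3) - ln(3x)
This is an ∞-∞ indeterminate form.

Combine fractions or rationalize to convert ∞-∞ to 0/0 form:
  lim(x→∞) ln(3x + 3) - ln(3x) = 0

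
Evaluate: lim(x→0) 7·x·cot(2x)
This is a 0·∞ indeterminate form.

Rewrite 0·∞ as a quotient (0/0 or ∞/∞ form), then apply L'Hôpital's rule:
  lim(x→0) 7·x·cot(2x) = 7/2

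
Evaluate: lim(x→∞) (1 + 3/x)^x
This is an exponential indeterminate form.

For exponential indeterminate forms, take the natural log:
  Let L = lim(x→∞) (1 + 3/x)^x
  Then ln(L) = lim(x→∞) [exponent × ln(base)]
  Evaluate using L'Hôpital or standard limits, then exponentiate.
  L = e^(3)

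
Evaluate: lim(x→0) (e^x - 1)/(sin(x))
This is a 0/0 indeterminate form.

Apply L'Hôpital's rule: differentiate numerator and denominator separately.
  f(x) = e^(x) - 1   ⇒   f'(x) = e^(x)
  g(x) = sin(x)   ⇒   g'(x) = cos(x)
  lim(x→0) f'(x)/g'(x) = lim(x→0) (e^(x))/(cos(x))
  = 1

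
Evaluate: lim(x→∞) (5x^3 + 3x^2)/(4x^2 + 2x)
This is an ∞/∞ indeterminate form.

Apply L'Hôpital's rule: differentiate numerator and denominator separately.
  f(x) = 5·x^3 + 3·x^2   ⇒   f'(x) = 15·x^2 + 6·x
  g(x) = 4·x^2 + 2·x   ⇒   g'(x) = 8·x + 2
  lim(x→∞) f'(x)/g'(x) = lim(x→∞) (15·x^2 + 6·x)/(8·x + 2)
  = ∞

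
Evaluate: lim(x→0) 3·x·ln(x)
This is a 0·∞ indeterminate form.

Rewrite 0·∞ as a quotient (0/0 or ∞/∞ form), then apply L'Hôpital's rule:
  lim(x→0) 3·x·ln(x) = 0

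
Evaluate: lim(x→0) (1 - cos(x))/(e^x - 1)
This is a 0/0 indeterminate form.

Apply L'Hôpital's rule: differentiate numerator and denominator separately.
  f(x) = 1 - cos(x)   ⇒   f'(x) = sin(x)
  g(x) = e^(x) - 1   ⇒   g'(x) = e^(x)
  lim(x→0) f'(x)/g'(x) = lim(x→0) (sin(x))/(e^(x))
  = 0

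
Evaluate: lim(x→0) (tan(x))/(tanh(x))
This is a 0/0 indeterminate form.

Apply L'Hôpital's rule: differentiate numerator and denominator separately.
  f(x) = tan(x)   ⇒   f'(x) = tan(x)^2 + 1
  g(x) = tanh(x)   ⇒   g'(x) = 1 - tanh(x)^2
  lim(x→0) f'(x)/g'(x) = lim(x→0) (tan(x)^2 + 1)/(1 - tanh(x)^2)
  = 1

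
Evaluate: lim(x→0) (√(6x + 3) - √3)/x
This is a standard limit.

Factor or rationalize the expression:
  lim(x→0) (√(6x + 3) - √3)/x = sqrt(3)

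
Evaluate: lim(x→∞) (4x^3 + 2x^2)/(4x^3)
This is an ∞/∞ indeterminate form.

Apply L'Hôpital's rule: differentiate numerator and denominator separately.
  f(x) = 4·x^3 + 2·x^2   ⇒   f'(x) = 12·x^2 + 4·x
  g(x) = 4·x^3   ⇒   g'(x) = 12·x^2
  lim(x→∞) f'(x)/g'(x) = lim(x→∞) (12·x^2 + 4·x)/(12·x^2)
  = 1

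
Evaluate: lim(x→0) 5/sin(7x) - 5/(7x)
This is an ∞-∞ indeterminate form.

Combine fractions or rationalize to convert ∞-∞ to 0/0 form:
  lim(x→0) 5/sin(7x) - 5/(7x) = 0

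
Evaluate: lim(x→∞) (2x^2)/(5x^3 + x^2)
This is an ∞/∞ indeterminate form.

Apply L'Hôpital's rule: differentiate numerator and denominator separately.
  f(x) = 2·x^2   ⇒   f'(x) = 4·x
  g(x) = 5·x^3 + x^2   ⇒   g'(x) = 15·x^2 + 2·x
  lim(x→∞) f'(x)/g'(x) = lim(x→∞) (4·x)/(15·x^2 + 2·x)
  = 0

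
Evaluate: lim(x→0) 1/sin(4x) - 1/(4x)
This is an ∞-∞ indeterminate form.

Combine fractions or rationalize to convert ∞-∞ to 0/0 form:
  lim(x→0) 1/sin(4x) - 1/(4x) = 0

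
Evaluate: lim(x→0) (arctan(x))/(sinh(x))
This is a 0/0 indeterminate form.

Apply L'Hôpital's rule: differentiate numerator and denominator separately.
  f(x) = atan(x)   ⇒   f'(x) = 1/(x^2 + 1)
  g(x) = sinh(x)   ⇒   g'(x) = cosh(x)
  lim(x→0) f'(x)/g'(x) = lim(x→0) (1/(x^2 + 1))/(cosh(x))
  = 1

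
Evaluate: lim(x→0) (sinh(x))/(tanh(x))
This is a 0/0 indeterminate form.

Apply L'Hôpital's rule: differentiate numerator and denominator separately.
  f(x) = sinh(x)   ⇒   f'(x) = cosh(x)
  g(x) = tanh(x)   ⇒   g'(x) = 1 - tanh(x)^2
  lim(x→0) f'(x)/g'(x) = lim(x→0) (cosh(x))/(1 - tanh(x)^2)
  = 1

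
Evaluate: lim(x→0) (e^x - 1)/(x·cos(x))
This is a 0/0 indeterminate form.

Apply L'Hôpital's rule: differentiate numerator and denominator separately.
  f(x) = e^(x) - 1   ⇒   f'(x) = e^(x)
  g(x) = x·cos(x)   ⇒   g'(x) = -x·sin(x) + cos(x)
  lim(x→0) f'(x)/g'(x) = lim(x→0) (e^(x))/(-x·sin(x) + cos(x))
  = 1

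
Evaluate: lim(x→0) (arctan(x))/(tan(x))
This is a 0/0 indeterminate form.

Apply L'Hôpital's rule: differentiate numerator and denominator separately.
  f(x) = atan(x)   ⇒   f'(x) = 1/(x^2 + 1)
  g(x) = tan(x)   ⇒   g'(x) = tan(x)^2 + 1
  lim(x→0) f'(x)/g'(x) = lim(x→0) (1/(x^2 + 1))/(tan(x)^2 + 1)
  = 1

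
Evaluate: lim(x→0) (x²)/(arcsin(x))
This is a 0/0 indeterminate form.

Apply L'Hôpital's rule: differentiate numerator and denominator separately.
  f(x) = x^2   ⇒   f'(x) = 2·x
  g(x) = asin(x)   ⇒   g'(x) = 1/sqrt(1 - x^2)
  lim(x→0) f'(x)/g'(x) = lim(x→0) (2·x)/(1/sqrt(1 - x^2))
  = 0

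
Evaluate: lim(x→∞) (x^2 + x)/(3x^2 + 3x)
This is an ∞/∞ indeterminate form.

Apply L'Hôpital's rule: differentiate numerator and denominator separately.
  f(x) = x^2 + x   ⇒   f'(x) = 2·x + 1
  g(x) = 3·x^2 + 3·x   ⇒   g'(x) = 6·x + 3
  lim(x→∞) f'(x)/g'(x) = lim(x→∞) (2·x + 1)/(6·x + 3)
  = 1/3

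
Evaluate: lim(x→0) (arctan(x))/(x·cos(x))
This is a 0/0 indeterminate form.

Apply L'Hôpital's rule: differentiate numerator and denominator separately.
  f(x) = atan(x)   ⇒   f'(x) = 1/(x^2 + 1)
  g(x) = x·cos(x)   ⇒   g'(x) = -x·sin(x) + cos(x)
  lim(x→0) f'(x)/g'(x) = lim(x→0) (1/(x^2 + 1))/(-x·sin(x) + cos(x))
  = 1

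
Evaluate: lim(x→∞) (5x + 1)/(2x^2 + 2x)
This is an ∞/∞ indeterminate form.

Apply L'Hôpital's rule: differentiate numerator and denominator separately.
  f(x) = 5·x + 1   ⇒   f'(x) = 5
  g(x) = 2·x^2 + 2·x   ⇒   g'(x) = 4·x + 2
  lim(x→∞) f'(x)/g'(x) = lim(x→∞) (5)/(4·x + 2)
  = 0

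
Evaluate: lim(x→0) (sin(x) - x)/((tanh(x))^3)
This is a 0/0 indeterminate form.

Apply L'Hôpital's rule: differentiate numerator and denominator separately.
  f(x) = -x + sin(x)   ⇒   f'(x) = cos(x) - 1
  g(x) = tanh(x)^3   ⇒   g'(x) = (3 - 3·tanh(x)^2)·tanh(x)^2
  lim(x→0) f'(x)/g'(x) = lim(x→0) (cos(x) - 1)/((3 - 3·tanh(x)^2)·tanh(x)^2)
  = -1/6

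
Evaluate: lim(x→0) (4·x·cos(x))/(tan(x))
This is a 0/0 indeterminate form.

Apply L'Hôpital's rule: differentiate numerator and denominator separately.
  f(x) = 4·x·cos(x)   ⇒   f'(x) = -4·x·sin(x) + 4·cos(x)
  g(x) = tan(x)   ⇒   g'(x) = tan(x)^2 + 1
  lim(x→0) f'(x)/g'(x) = lim(x→0) (-4·x·sin(x) + 4·cos(x))/(tan(x)^2 + 1)
  = 4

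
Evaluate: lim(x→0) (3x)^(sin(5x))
This is an exponential indeterminate form.

For exponential indeterminate forms, take the natural log:
  Let L = lim(x→0) (3x)^(sin(5x))
  Then ln(L) = lim(x→0) [exponent × ln(base)]
  Evaluate using L'Hôpital or standard limits, then exponentiate.
  L = 1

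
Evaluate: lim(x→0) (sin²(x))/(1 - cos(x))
This is a 0/0 indeterminate form.

Apply L'Hôpital's rule: differentiate numerator and denominator separately.
  f(x) = sin(x)^2   ⇒   f'(x) = 2·sin(x)·cos(x)
  g(x) = 1 - cos(x)   ⇒   g'(x) = sin(x)
  lim(x→0) f'(x)/g'(x) = lim(x→0) (2·sin(x)·cos(x))/(sin(x))
  = 2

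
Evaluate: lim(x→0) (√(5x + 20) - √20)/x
This is a standard limit.

Factor or rationalize the expression:
  lim(x→0) (√(5x + 20) - √20)/x = sqrt(5)/4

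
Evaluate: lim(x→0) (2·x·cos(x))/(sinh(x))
This is a 0/0 indeterminate form.

Apply L'Hôpital's rule: differentiate numerator and denominator separately.
  f(x) = 2·x·cos(x)   ⇒   f'(x) = -2·x·sin(x) + 2·cos(x)
  g(x) = sinh(x)   ⇒   g'(x) = cosh(x)
  lim(x→0) f'(x)/g'(x) = lim(x→0) (-2·x·sin(x) + 2·cos(x))/(cosh(x))
  = 2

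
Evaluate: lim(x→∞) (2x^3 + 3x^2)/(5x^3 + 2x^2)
This is an ∞/∞ indeterminate form.

Apply L'Hôpital's rule: differentiate numerator and denominator separately.
  f(x) = 2·x^3 + 3·x^2   ⇒   f'(x) = 6·x^2 + 6·x
  g(x) = 5·x^3 + 2·x^2   ⇒   g'(x) = 15·x^2 + 4·x
  lim(x→∞) f'(x)/g'(x) = lim(x→∞) (6·x^2 + 6·x)/(15·x^2 + 4·x)
  = 2/5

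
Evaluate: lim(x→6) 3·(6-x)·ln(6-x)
This is a 0·∞ indeterminate form.

Rewrite 0·∞ as a quotient (0/0 or ∞/∞ form), then apply L'Hôpital's rule:
  lim(x→6) 3·(6-x)·ln(6-x) = 0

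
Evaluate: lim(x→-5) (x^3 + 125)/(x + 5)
This is a standard limit.

Factor or rationalize the expression:
  lim(x→-5) (x^3 + 125)/(x + 5) = 75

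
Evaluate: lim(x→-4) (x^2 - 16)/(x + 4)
This is a standard limit.

Factor or rationalize the expression:
  lim(x→-4) (x^2 - 16)/(x + 4) = -8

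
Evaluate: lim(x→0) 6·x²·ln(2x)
This is a 0·∞ indeterminate form.

Rewrite 0·∞ as a quotient (0/0 or ∞/∞ form), then apply L'Hôpital's rule:
  lim(x→0) 6·x²·ln(2x) = 0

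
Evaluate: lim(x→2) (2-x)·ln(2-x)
This is a 0·∞ indeterminate form.

Rewrite 0·∞ as a quotient (0/0 or ∞/∞ form), then apply L'Hôpital's rule:
  lim(x→2) (2-x)·ln(2-x) = 0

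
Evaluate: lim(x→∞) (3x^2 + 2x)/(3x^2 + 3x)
This is an ∞/∞ indeterminate form.

Apply L'Hôpital's rule: differentiate numerator and denominator separately.
  f(x) = 3·x^2 + 2·x   ⇒   f'(x) = 6·x + 2
  g(x) = 3·x^2 + 3·x   ⇒   g'(x) = 6·x + 3
  lim(x→∞) f'(x)/g'(x) = lim(x→∞) (6·x + 2)/(6·x + 3)
  = 1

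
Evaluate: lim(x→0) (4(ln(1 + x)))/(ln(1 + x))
This is a 0/0 indeterminate form.

Apply L'Hôpital's rule: differentiate numerator and denominator separately.
  f(x) = 4·ln(x + 1)   ⇒   f'(x) = 4/(x + 1)
  g(x) = ln(x + 1)   ⇒   g'(x) = 1/(x + 1)
  lim(x→0) f'(x)/g'(x) = lim(x→0) (4/(x + 1))/(1/(x + 1))
  = 4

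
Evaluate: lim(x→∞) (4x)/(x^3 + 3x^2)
This is an ∞/∞ indeterminate form.

Apply L'Hôpital's rule: differentiate numerator and denominator separately.
  f(x) = 4·x   ⇒   f'(x) = 4
  g(x) = x^3 + 3·x^2   ⇒   g'(x) = 3·x^2 + 6·x
  lim(x→∞) f'(x)/g'(x) = lim(x→∞) (4)/(3·x^2 + 6·x)
  = 0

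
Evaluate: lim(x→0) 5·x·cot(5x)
This is a 0·∞ indeterminate form.

Rewrite 0·∞ as a quotient (0/0 or ∞/∞ form), then apply L'Hôpital's rule:
  lim(x→0) 5·x·cot(5x) = 1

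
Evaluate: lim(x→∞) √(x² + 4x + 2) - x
This is an ∞-∞ indeterminate form.

Combine fractions or rationalize to convert ∞-∞ to 0/0 form:
  lim(x→∞) √(x² + 4x + 2) - x = 2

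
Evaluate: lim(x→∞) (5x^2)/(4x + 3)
This is an ∞/∞ indeterminate form.

Apply L'Hôpital's rule: differentiate numerator and denominator separately.
  f(x) = 5·x^2   ⇒   f'(x) = 10·x
  g(x) = 4·x + 3   ⇒   g'(x) = 4
  lim(x→∞) f'(x)/g'(x) = lim(x→∞) (10·x)/(4)
  = ∞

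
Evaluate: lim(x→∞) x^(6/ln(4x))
This is an exponential indeterminate form.

For exponential indeterminate forms, take the natural log:
  Let L = lim(x→∞) x^(6/ln(4x))
  Then ln(L) = lim(x→∞) [exponent × ln(base)]
  Evaluate using L'Hôpital or standard limits, then exponentiate.
  L = e^(6)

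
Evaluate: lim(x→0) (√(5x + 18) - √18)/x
This is a standard limit.

Factor or rationalize the expression:
  lim(x→0) (√(5x + 18) - √18)/x = 5·sqrt(2)/12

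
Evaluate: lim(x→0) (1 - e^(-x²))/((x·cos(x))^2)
This is a 0/0 indeterminate form.

Apply L'Hôpital's rule: differentiate numerator and denominator separately.
  f(x) = 1 - e^(-x^2)   ⇒   f'(x) = 2·x·e^(-x^2)
  g(x) = x^2·cos(x)^2   ⇒   g'(x) = -2·x^2·sin(x)·cos(x) + 2·x·cos(x)^2
  lim(x→0) f'(x)/g'(x) = lim(x→0) (2·x·e^(-x^2))/(-2·x^2·sin(x)·cos(x) + 2·x·cos(x)^2)
  = 1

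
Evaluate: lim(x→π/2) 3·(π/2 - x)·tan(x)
This is a 0·∞ indeterminate form.

Rewrite 0·∞ as a quotient (0/0 or ∞/∞ form), then apply L'Hôpital's rule:
  lim(x→π/2) 3·(π/2 - x)·tan(x) = 3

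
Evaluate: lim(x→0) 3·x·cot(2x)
This is a 0·∞ indeterminate form.

Rewrite 0·∞ as a quotient (0/0 or ∞/∞ form), then apply L'Hôpital's rule:
  lim(x→0) 3·x·cot(2x) = 3/2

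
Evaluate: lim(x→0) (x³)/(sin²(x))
This is a 0/0 indeterminate form.

Apply L'Hôpital's rule: differentiate numerator and denominator separately.
  f(x) = x^3   ⇒   f'(x) = 3·x^2
  g(x) = sin(x)^2   ⇒   g'(x) = 2·sin(x)·cos(x)
  lim(x→0) f'(x)/g'(x) = lim(x→0) (3·x^2)/(2·sin(x)·cos(x))
  = 0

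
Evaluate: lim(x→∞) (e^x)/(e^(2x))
This is an ∞/∞ indeterminate form.

Apply L'Hôpital's rule: differentiate numerator and denominator separately.
  f(x) = e^(x)   ⇒   f'(x) = e^(x)
  g(x) = e^(2·x)   ⇒   g'(x) = 2·e^(2·x)
  lim(x→∞) f'(x)/g'(x) = lim(x→∞) (e^(x))/(2·e^(2·x))
  = 0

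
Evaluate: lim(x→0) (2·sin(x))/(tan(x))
This is a 0/0 indeterminate form.

Apply L'Hôpital's rule: differentiate numerator and denominator separately.
  f(x) = 2·sin(x)   ⇒   f'(x) = 2·cos(x)
  g(x) = tan(x)   ⇒   g'(x) = tan(x)^2 + 1
  lim(x→0) f'(x)/g'(x) = lim(x→0) (2·cos(x))/(tan(x)^2 + 1)
  = 2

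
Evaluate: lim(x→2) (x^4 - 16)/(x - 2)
This is a standard limit.

Factor or rationalize the expression:
  lim(x→2) (x^4 - 16)/(x - 2) = 32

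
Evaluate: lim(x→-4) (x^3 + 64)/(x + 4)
This is a standard limit.

Factor or rationalize the expression:
  lim(x→-4) (x^3 + 64)/(x + 4) = 48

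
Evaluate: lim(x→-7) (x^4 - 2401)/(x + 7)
This is a standard limit.

Factor or rationalize the expression:
  lim(x→-7) (x^4 - 2401)/(x + 7) = -1372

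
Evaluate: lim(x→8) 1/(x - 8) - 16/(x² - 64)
This is an ∞-∞ indeterminate form.

Combine fractions or rationalize to convert ∞-∞ to 0/0 form:
  lim(x→8) 1/(x - 8) - 16/(x² - 64) = 1/16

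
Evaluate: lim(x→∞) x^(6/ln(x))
This is an exponential indeterminate form.

For exponential indeterminate forms, take the natural log:
  Let L = lim(x→∞) x^(6/ln(x))
  Then ln(L) = lim(x→∞) [exponent × ln(base)]
  Evaluate using L'Hôpital or standard limits, then exponentiate.
  L = e^(6)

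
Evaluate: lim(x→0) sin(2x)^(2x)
This is an exponential indeterminate form.

For exponential indeterminate forms, take the natural log:
  Let L = lim(x→0) sin(2x)^(2x)
  Then ln(L) = lim(x→0) [exponent × ln(base)]
  Evaluate using L'Hôpital or standard limits, then exponentiate.
  L = 1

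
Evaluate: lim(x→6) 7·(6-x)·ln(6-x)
This is a 0·∞ indeterminate form.

Rewrite 0·∞ as a quotient (0/0 or ∞/∞ form), then apply L'Hôpital's rule:
  lim(x→6) 7·(6-x)·ln(6-x) = 0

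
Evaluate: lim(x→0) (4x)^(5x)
This is an exponential indeterminate form.

For exponential indeterminate forms, take the natural log:
  Let L = lim(x→0) (4x)^(5x)
  Then ln(L) = lim(x→0) [exponent × ln(base)]
  Evaluate using L'Hôpital or standard limits, then exponentiate.
  L = 1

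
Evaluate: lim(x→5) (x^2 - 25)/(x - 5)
This is a standard limit.

Factor or rationalize the expression:
  lim(x→5) (x^2 - 25)/(x - 5) = 10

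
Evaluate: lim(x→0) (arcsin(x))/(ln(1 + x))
This is a 0/0 indeterminate form.

Apply L'Hôpital's rule: differentiate numerator and denominator separately.
  f(x) = asin(x)   ⇒   f'(x) = 1/sqrt(1 - x^2)
  g(x) = ln(x + 1)   ⇒   g'(x) = 1/(x + 1)
  lim(x→0) f'(x)/g'(x) = lim(x→0) (1/sqrt(1 - x^2))/(1/(x + 1))
  = 1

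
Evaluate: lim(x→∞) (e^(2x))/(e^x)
This is an ∞/∞ indeterminate form.

Apply L'Hôpital's rule: differentiate numerator and denominator separately.
  f(x) = e^(2·x)   ⇒   f'(x) = 2·e^(2·x)
  g(x) = e^(x)   ⇒   g'(x) = e^(x)
  lim(x→∞) f'(x)/g'(x) = lim(x→∞) (2·e^(2·x))/(e^(x))
  = ∞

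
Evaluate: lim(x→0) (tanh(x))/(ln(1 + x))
This is a 0/0 indeterminate form.

Apply L'Hôpital's rule: differentiate numerator and denominator separately.
  f(x) = tanh(x)   ⇒   f'(x) = 1 - tanh(x)^2
  g(x) = ln(x + 1)   ⇒   g'(x) = 1/(x + 1)
  lim(x→0) f'(x)/g'(x) = lim(x→0) (1 - tanh(x)^2)/(1/(x + 1))
  = 1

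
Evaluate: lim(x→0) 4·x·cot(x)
This is a 0·∞ indeterminate form.

Rewrite 0·∞ as a quotient (0/0 or ∞/∞ form), then apply L'Hôpital's rule:
  lim(x→0) 4·x·cot(x) = 4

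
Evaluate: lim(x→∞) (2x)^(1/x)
This is an exponential indeterminate form.

For exponential indeterminate forms, take the natural log:
  Let L = lim(x→∞) (2x)^(1/x)
  Then ln(L) = lim(x→∞) [exponent × ln(base)]
  Evaluate using L'Hôpital or standard limits, then exponentiate.
  L = 1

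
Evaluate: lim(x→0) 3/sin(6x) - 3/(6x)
This is an ∞-∞ indeterminate form.

Combine fractions or rationalize to convert ∞-∞ to 0/0 form:
  lim(x→0) 3/sin(6x) - 3/(6x) = 0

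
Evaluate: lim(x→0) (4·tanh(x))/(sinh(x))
This is a 0/0 indeterminate form.

Apply L'Hôpital's rule: differentiate numerator and denominator separately.
  f(x) = 4·tanh(x)   ⇒   f'(x) = 4 - 4·tanh(x)^2
  g(x) = sinh(x)   ⇒   g'(x) = cosh(x)
  lim(x→0) f'(x)/g'(x) = lim(x→0) (4 - 4·tanh(x)^2)/(cosh(x))
  = 4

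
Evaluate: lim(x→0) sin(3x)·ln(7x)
This is a 0·∞ indeterminate form.

Rewrite 0·∞ as a quotient (0/0 or ∞/∞ form), then apply L'Hôpital's rule:
  lim(x→0) sin(3x)·ln(7x) = 0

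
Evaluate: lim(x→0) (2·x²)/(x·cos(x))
This is a 0/0 indeterminate form.

Apply L'Hôpital's rule: differentiate numerator and denominator separately.
  f(x) = 2·x^2   ⇒   f'(x) = 4·x
  g(x) = x·cos(x)   ⇒   g'(x) = -x·sin(x) + cos(x)
  lim(x→0) f'(x)/g'(x) = lim(x→0) (4·x)/(-x·sin(x) + cos(x))
  = 0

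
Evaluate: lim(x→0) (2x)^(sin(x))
This is an exponential indeterminate form.

For exponential indeterminate forms, take the natural log:
  Let L = lim(x→0) (2x)^(sin(x))
  Then ln(L) = lim(x→0) [exponent × ln(base)]
  Evaluate using L'Hôpital or standard limits, then exponentiate.
  L = 1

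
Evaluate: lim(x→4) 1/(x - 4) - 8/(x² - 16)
This is an ∞-∞ indeterminate form.

Combine fractions or rationalize to convert ∞-∞ to 0/0 form:
  lim(x→4) 1/(x - 4) - 8/(x² - 16) = 1/8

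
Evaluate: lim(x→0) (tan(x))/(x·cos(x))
This is a 0/0 indeterminate form.

Apply L'Hôpital's rule: differentiate numerator and denominator separately.
  f(x) = tan(x)   ⇒   f'(x) = tan(x)^2 + 1
  g(x) = x·cos(x)   ⇒   g'(x) = -x·sin(x) + cos(x)
  lim(x→0) f'(x)/g'(x) = lim(x→0) (tan(x)^2 + 1)/(-x·sin(x) + cos(x))
  = 1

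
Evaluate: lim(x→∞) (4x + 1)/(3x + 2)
This is an ∞/∞ indeterminate form.

Apply L'Hôpital's rule: differentiate numerator and denominator separately.
  f(x) = 4·x + 1   ⇒   f'(x) = 4
  g(x) = 3·x + 2   ⇒   g'(x) = 3
  lim(x→∞) f'(x)/g'(x) = lim(x→∞) (4)/(3)
  = 4/3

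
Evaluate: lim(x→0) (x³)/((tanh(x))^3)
This is a 0/0 indeterminate form.

Apply L'Hôpital's rule: differentiate numerator and denominator separately.
  f(x) = x^3   ⇒   f'(x) = 3·x^2
  g(x) = tanh(x)^3   ⇒   g'(x) = (3 - 3·tanh(x)^2)·tanh(x)^2
  lim(x→0) f'(x)/g'(x) = lim(x→0) (3·x^2)/((3 - 3·tanh(x)^2)·tanh(x)^2)
  = 1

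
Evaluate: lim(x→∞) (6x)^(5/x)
This is an exponential indeterminate form.

For exponential indeterminate forms, take the natural log:
  Let L = lim(x→∞) (6x)^(5/x)
  Then ln(L) = lim(x→∞) [exponent × ln(base)]
  Evaluate using L'Hôpital or standard limits, then exponentiate.
  L = 1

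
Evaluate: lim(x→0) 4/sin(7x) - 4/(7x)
This is an ∞-∞ indeterminate form.

Combine fractions or rationalize to convert ∞-∞ to 0/0 form:
  lim(x→0) 4/sin(7x) - 4/(7x) = 0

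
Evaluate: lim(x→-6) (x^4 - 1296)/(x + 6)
This is a standard limit.

Factor or rationalize the expression:
  lim(x→-6) (x^4 - 1296)/(x + 6) = -864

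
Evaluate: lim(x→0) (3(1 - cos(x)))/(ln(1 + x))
This is a 0/0 indeterminate form.

Apply L'Hôpital's rule: differentiate numerator and denominator separately.
  f(x) = 3 - 3·cos(x)   ⇒   f'(x) = 3·sin(x)
  g(x) = ln(x + 1)   ⇒   g'(x) = 1/(x + 1)
  lim(x→0) f'(x)/g'(x) = lim(x→0) (3·sin(x))/(1/(x + 1))
  = 0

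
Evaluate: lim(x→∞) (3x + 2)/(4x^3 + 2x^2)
This is an ∞/∞ indeterminate form.

Apply L'Hôpital's rule: differentiate numerator and denominator separately.
  f(x) = 3·x + 2   ⇒   f'(x) = 3
  g(x) = 4·x^3 + 2·x^2   ⇒   g'(x) = 12·x^2 + 4·x
  lim(x→∞) f'(x)/g'(x) = lim(x→∞) (3)/(12·x^2 + 4·x)
  = 0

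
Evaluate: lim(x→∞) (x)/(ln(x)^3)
This is an ∞/∞ indeterminate form.

Apply L'Hôpital's rule: differentiate numerator and denominator separately.
  f(x) = x   ⇒   f'(x) = 1
  g(x) = ln(x)^3   ⇒   g'(x) = 3·ln(x)^2/x
  lim(x→∞) f'(x)/g'(x) = lim(x→∞) (1)/(3·ln(x)^2/x)
  = ∞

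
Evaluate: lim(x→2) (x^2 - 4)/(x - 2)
This is a standard limit.

Factor or rationalize the expression:
  lim(x→2) (x^2 - 4)/(x - 2) = 4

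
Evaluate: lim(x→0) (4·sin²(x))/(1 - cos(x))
This is a 0/0 indeterminate form.

Apply L'Hôpital's rule: differentiate numerator and denominator separately.
  f(x) = 4·sin(x)^2   ⇒   f'(x) = 8·sin(x)·cos(x)
  g(x) = 1 - cos(x)   ⇒   g'(x) = sin(x)
  lim(x→0) f'(x)/g'(x) = lim(x→0) (8·sin(x)·cos(x))/(sin(x))
  = 8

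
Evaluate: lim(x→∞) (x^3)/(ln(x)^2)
This is an ∞/∞ indeterminate form.

Apply L'Hôpital's rule: differentiate numerator and denominator separately.
  f(x) = x^3   ⇒   f'(x) = 3·x^2
  g(x) = ln(x)^2   ⇒   g'(x) = 2·ln(x)/x
  lim(x→∞) f'(x)/g'(x) = lim(x→∞) (3·x^2)/(2·ln(x)/x)
  = ∞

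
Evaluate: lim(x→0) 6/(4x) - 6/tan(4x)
This is an ∞-∞ indeterminate form.

Combine fractions or rationalize to convert ∞-∞ to 0/0 form:
  lim(x→0) 6/(4x) - 6/tan(4x) = 0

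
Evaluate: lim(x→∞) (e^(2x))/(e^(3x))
This is an ∞/∞ indeterminate form.

Apply L'Hôpital's rule: differentiate numerator and denominator separately.
  f(x) = e^(2·x)   ⇒   f'(x) = 2·e^(2·x)
  g(x) = e^(3·x)   ⇒   g'(x) = 3·e^(3·x)
  lim(x→∞) f'(x)/g'(x) = lim(x→∞) (2·e^(2·x))/(3·e^(3·x))
  = 0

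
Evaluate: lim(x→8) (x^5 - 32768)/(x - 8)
This is a standard limit.

Factor or rationalize the expression:
  lim(x→8) (x^5 - 32768)/(x - 8) = 20480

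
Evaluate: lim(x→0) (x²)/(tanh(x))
This is a 0/0 indeterminate form.

Apply L'Hôpital's rule: differentiate numerator and denominator separately.
  f(x) = x^2   ⇒   f'(x) = 2·x
  g(x) = tanh(x)   ⇒   g'(x) = 1 - tanh(x)^2
  lim(x→0) f'(x)/g'(x) = lim(x→0) (2·x)/(1 - tanh(x)^2)
  = 0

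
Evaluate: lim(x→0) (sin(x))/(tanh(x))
This is a 0/0 indeterminate form.

Apply L'Hôpital's rule: differentiate numerator and denominator separately.
  f(x) = sin(x)   ⇒   f'(x) = cos(x)
  g(x) = tanh(x)   ⇒   g'(x) = 1 - tanh(x)^2
  lim(x→0) f'(x)/g'(x) = lim(x→0) (cos(x))/(1 - tanh(x)^2)
  = 1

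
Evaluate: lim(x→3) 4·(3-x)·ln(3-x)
This is a 0·∞ indeterminate form.

Rewrite 0·∞ as a quotient (0/0 or ∞/∞ form), then apply L'Hôpital's rule:
  lim(x→3) 4·(3-x)·ln(3-x) = 0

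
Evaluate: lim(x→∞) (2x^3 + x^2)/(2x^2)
This is an ∞/∞ indeterminate form.

Apply L'Hôpital's rule: differentiate numerator and denominator separately.
  f(x) = 2·x^3 + x^2   ⇒   f'(x) = 6·x^2 + 2·x
  g(x) = 2·x^2   ⇒   g'(x) = 4·x
  lim(x→∞) f'(x)/g'(x) = lim(x→∞) (6·x^2 + 2·x)/(4·x)
  = ∞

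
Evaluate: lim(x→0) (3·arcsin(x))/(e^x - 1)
This is a 0/0 indeterminate form.

Apply L'Hôpital's rule: differentiate numerator and denominator separately.
  f(x) = 3·asin(x)   ⇒   f'(x) = 3/sqrt(1 - x^2)
  g(x) = e^(x) - 1   ⇒   g'(x) = e^(x)
  lim(x→0) f'(x)/g'(x) = lim(x→0) (3/sqrt(1 - x^2))/(e^(x))
  = 3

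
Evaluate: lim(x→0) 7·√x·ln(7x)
This is a 0·∞ indeterminate form.

Rewrite 0·∞ as a quotient (0/0 or ∞/∞ form), then apply L'Hôpital's rule:
  lim(x→0) 7·√x·ln(7x) = 0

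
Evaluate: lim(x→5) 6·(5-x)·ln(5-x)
This is a 0·∞ indeterminate form.

Rewrite 0·∞ as a quotient (0/0 or ∞/∞ form), then apply L'Hôpital's rule:
  lim(x→5) 6·(5-x)·ln(5-x) = 0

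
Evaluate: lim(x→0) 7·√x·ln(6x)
This is a 0·∞ indeterminate form.

Rewrite 0·∞ as a quotient (0/0 or ∞/∞ form), then apply L'Hôpital's rule:
  lim(x→0) 7·√x·ln(6x) = 0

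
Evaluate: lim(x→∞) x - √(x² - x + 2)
This is an ∞-∞ indeterminate form.

Combine fractions or rationalize to convert ∞-∞ to 0/0 form:
  lim(x→∞) x - √(x² - x + 2) = 1/2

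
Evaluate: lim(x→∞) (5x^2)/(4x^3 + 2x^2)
This is an ∞/∞ indeterminate form.

Apply L'Hôpital's rule: differentiate numerator and denominator separately.
  f(x) = 5·x^2   ⇒   f'(x) = 10·x
  g(x) = 4·x^3 + 2·x^2   ⇒   g'(x) = 12·x^2 + 4·x
  lim(x→∞) f'(x)/g'(x) = lim(x→∞) (10·x)/(12·x^2 + 4·x)
  = 0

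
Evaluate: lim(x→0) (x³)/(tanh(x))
This is a 0/0 indeterminate form.

Apply L'Hôpital's rule: differentiate numerator and denominator separately.
  f(x) = x^3   ⇒   f'(x) = 3·x^2
  g(x) = tanh(x)   ⇒   g'(x) = 1 - tanh(x)^2
  lim(x→0) f'(x)/g'(x) = lim(x→0) (3·x^2)/(1 - tanh(x)^2)
  = 0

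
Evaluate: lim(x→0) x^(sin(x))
This is an exponential indeterminate form.

For exponential indeterminate forms, take the natural log:
  Let L = lim(x→0) x^(sin(x))
  Then ln(L) = lim(x→0) [exponent × ln(base)]
  Evaluate using L'Hôpital or standard limits, then exponentiate.
  L = 1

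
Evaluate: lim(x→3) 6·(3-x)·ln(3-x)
This is a 0·∞ indeterminate form.

Rewrite 0·∞ as a quotient (0/0 or ∞/∞ form), then apply L'Hôpital's rule:
  lim(x→3) 6·(3-x)·ln(3-x) = 0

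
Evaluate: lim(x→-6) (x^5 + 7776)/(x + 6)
This is a standard limit.

Factor or rationalize the expression:
  lim(x→-6) (x^5 + 7776)/(x + 6) = 6480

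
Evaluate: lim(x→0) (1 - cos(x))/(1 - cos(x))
This is a 0/0 indeterminate form.

Apply L'Hôpital's rule: differentiate numerator and denominator separately.
  f(x) = 1 - cos(x)   ⇒   f'(x) = sin(x)
  g(x) = 1 - cos(x)   ⇒   g'(x) = sin(x)
  lim(x→0) f'(x)/g'(x) = lim(x→0) (sin(x))/(sin(x))
  = 1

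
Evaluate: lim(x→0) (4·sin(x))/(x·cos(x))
This is a 0/0 indeterminate form.

Apply L'Hôpital's rule: differentiate numerator and denominator separately.
  f(x) = 4·sin(x)   ⇒   f'(x) = 4·cos(x)
  g(x) = x·cos(x)   ⇒   g'(x) = -x·sin(x) + cos(x)
  lim(x→0) f'(x)/g'(x) = lim(x→0) (4·cos(x))/(-x·sin(x) + cos(x))
  = 4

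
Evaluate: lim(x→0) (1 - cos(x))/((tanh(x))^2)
This is a 0/0 indeterminate form.

Apply L'Hôpital's rule: differentiate numerator and denominator separately.
  f(x) = 1 - cos(x)   ⇒   f'(x) = sin(x)
  g(x) = tanh(x)^2   ⇒   g'(x) = (2 - 2·tanh(x)^2)·tanh(x)
  lim(x→0) f'(x)/g'(x) = lim(x→0) (sin(x))/((2 - 2·tanh(x)^2)·tanh(x))
  = 1/2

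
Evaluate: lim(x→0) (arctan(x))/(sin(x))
This is a 0/0 indeterminate form.

Apply L'Hôpital's rule: differentiate numerator and denominator separately.
  f(x) = atan(x)   ⇒   f'(x) = 1/(x^2 + 1)
  g(x) = sin(x)   ⇒   g'(x) = cos(x)
  lim(x→0) f'(x)/g'(x) = lim(x→0) (1/(x^2 + 1))/(cos(x))
  = 1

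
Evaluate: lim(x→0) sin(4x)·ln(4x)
This is a 0·∞ indeterminate form.

Rewrite 0·∞ as a quotient (0/0 or ∞/∞ form), then apply L'Hôpital's rule:
  lim(x→0) sin(4x)·ln(4x) = 0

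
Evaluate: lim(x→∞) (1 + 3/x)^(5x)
This is an exponential indeterminate form.

For exponential indeterminate forms, take the natural log:
  Let L = lim(x→∞) (1 + 3/x)^(5x)
  Then ln(L) = lim(x→∞) [exponent × ln(base)]
  Evaluate using L'Hôpital or standard limits, then exponentiate.
  L = e^(15)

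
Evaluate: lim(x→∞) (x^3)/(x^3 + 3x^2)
This is an ∞/∞ indeterminate form.

Apply L'Hôpital's rule: differentiate numerator and denominator separately.
  f(x) = x^3   ⇒   f'(x) = 3·x^2
  g(x) = x^3 + 3·x^2   ⇒   g'(x) = 3·x^2 + 6·x
  lim(x→∞) f'(x)/g'(x) = lim(x→∞) (3·x^2)/(3·x^2 + 6·x)
  = 1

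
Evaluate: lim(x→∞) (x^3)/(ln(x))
This is an ∞/∞ indeterminate form.

Apply L'Hôpital's rule: differentiate numerator and denominator separately.
  f(x) = x^3   ⇒   f'(x) = 3·x^2
  g(x) = ln(x)   ⇒   g'(x) = 1/x
  lim(x→∞) f'(x)/g'(x) = lim(x→∞) (3·x^2)/(1/x)
  = ∞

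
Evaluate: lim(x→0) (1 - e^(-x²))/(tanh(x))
This is a 0/0 indeterminate form.

Apply L'Hôpital's rule: differentiate numerator and denominator separately.
  f(x) = 1 - e^(-x^2)   ⇒   f'(x) = 2·x·e^(-x^2)
  g(x) = tanh(x)   ⇒   g'(x) = 1 - tanh(x)^2
  lim(x→0) f'(x)/g'(x) = lim(x→0) (2·x·e^(-x^2))/(1 - tanh(x)^2)
  = 0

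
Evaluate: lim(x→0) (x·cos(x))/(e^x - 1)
This is a 0/0 indeterminate form.

Apply L'Hôpital's rule: differentiate numerator and denominator separately.
  f(x) = x·cos(x)   ⇒   f'(x) = -x·sin(x) + cos(x)
  g(x) = e^(x) - 1   ⇒   g'(x) = e^(x)
  lim(x→0) f'(x)/g'(x) = lim(x→0) (-x·sin(x) + cos(x))/(e^(x))
  = 1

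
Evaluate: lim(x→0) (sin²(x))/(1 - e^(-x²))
This is a 0/0 indeterminate form.

Apply L'Hôpital's rule: differentiate numerator and denominator separately.
  f(x) = sin(x)^2   ⇒   f'(x) = 2·sin(x)·cos(x)
  g(x) = 1 - e^(-x^2)   ⇒   g'(x) = 2·x·e^(-x^2)
  lim(x→0) f'(x)/g'(x) = lim(x→0) (2·sin(x)·cos(x))/(2·x·e^(-x^2))
  = 1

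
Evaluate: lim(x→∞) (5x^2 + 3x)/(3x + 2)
This is an ∞/∞ indeterminate form.

Apply L'Hôpital's rule: differentiate numerator and denominator separately.
  f(x) = 5·x^2 + 3·x   ⇒   f'(x) = 10·x + 3
  g(x) = 3·x + 2   ⇒   g'(x) = 3
  lim(x→∞) f'(x)/g'(x) = lim(x→∞) (10·x + 3)/(3)
  = ∞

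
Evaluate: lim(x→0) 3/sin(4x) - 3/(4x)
This is an ∞-∞ indeterminate form.

Combine fractions or rationalize to convert ∞-∞ to 0/0 form:
  lim(x→0) 3/sin(4x) - 3/(4x) = 0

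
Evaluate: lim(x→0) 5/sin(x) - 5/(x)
This is an ∞-∞ indeterminate form.

Combine fractions or rationalize to convert ∞-∞ to 0/0 form:
  lim(x→0) 5/sin(x) - 5/(x) = 0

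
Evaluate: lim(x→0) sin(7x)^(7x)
This is an exponential indeterminate form.

For exponential indeterminate forms, take the natural log:
  Let L = lim(x→0) sin(7x)^(7x)
  Then ln(L) = lim(x→0) [exponent × ln(base)]
  Evaluate using L'Hôpital or standard limits, then exponentiate.
  L = 1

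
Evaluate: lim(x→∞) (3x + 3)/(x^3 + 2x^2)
This is an ∞/∞ indeterminate form.

Apply L'Hôpital's rule: differentiate numerator and denominator separately.
  f(x) = 3·x + 3   ⇒   f'(x) = 3
  g(x) = x^3 + 2·x^2   ⇒   g'(x) = 3·x^2 + 4·x
  lim(x→∞) f'(x)/g'(x) = lim(x→∞) (3)/(3·x^2 + 4·x)
  = 0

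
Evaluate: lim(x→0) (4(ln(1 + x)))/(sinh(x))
This is a 0/0 indeterminate form.

Apply L'Hôpital's rule: differentiate numerator and denominator separately.
  f(x) = 4·ln(x + 1)   ⇒   f'(x) = 4/(x + 1)
  g(x) = sinh(x)   ⇒   g'(x) = cosh(x)
  lim(x→0) f'(x)/g'(x) = lim(x→0) (4/(x + 1))/(cosh(x))
  = 4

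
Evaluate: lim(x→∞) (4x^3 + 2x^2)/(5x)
This is an ∞/∞ indeterminate form.

Apply L'Hôpital's rule: differentiate numerator and denominator separately.
  f(x) = 4·x^3 + 2·x^2   ⇒   f'(x) = 12·x^2 + 4·x
  g(x) = 5·x   ⇒   g'(x) = 5
  lim(x→∞) f'(x)/g'(x) = lim(x→∞) (12·x^2 + 4·x)/(5)
  = ∞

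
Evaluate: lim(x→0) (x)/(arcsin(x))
This is a 0/0 indeterminate form.

Apply L'Hôpital's rule: differentiate numerator and denominator separately.
  f(x) = x   ⇒   f'(x) = 1
  g(x) = asin(x)   ⇒   g'(x) = 1/sqrt(1 - x^2)
  lim(x→0) f'(x)/g'(x) = lim(x→0) (1)/(1/sqrt(1 - x^2))
  = 1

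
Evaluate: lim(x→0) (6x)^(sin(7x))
This is an exponential indeterminate form.

For exponential indeterminate forms, take the natural log:
  Let L = lim(x→0) (6x)^(sin(7x))
  Then ln(L) = lim(x→0) [exponent × ln(base)]
  Evaluate using L'Hôpital or standard limits, then exponentiate.
  L = 1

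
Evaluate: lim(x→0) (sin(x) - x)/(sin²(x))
This is a 0/0 indeterminate form.

Apply L'Hôpital's rule: differentiate numerator and denominator separately.
  f(x) = -x + sin(x)   ⇒   f'(x) = cos(x) - 1
  g(x) = sin(x)^2   ⇒   g'(x) = 2·sin(x)·cos(x)
  lim(x→0) f'(x)/g'(x) = lim(x→0) (cos(x) - 1)/(2·sin(x)·cos(x))
  = 0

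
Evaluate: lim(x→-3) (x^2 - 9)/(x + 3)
This is a standard limit.

Factor or rationalize the expression:
  lim(x→-3) (x^2 - 9)/(x + 3) = -6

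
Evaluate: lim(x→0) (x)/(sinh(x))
This is a 0/0 indeterminate form.

Apply L'Hôpital's rule: differentiate numerator and denominator separately.
  f(x) = x   ⇒   f'(x) = 1
  g(x) = sinh(x)   ⇒   g'(x) = cosh(x)
  lim(x→0) f'(x)/g'(x) = lim(x→0) (1)/(cosh(x))
  = 1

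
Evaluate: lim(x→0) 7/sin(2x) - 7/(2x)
This is an ∞-∞ indeterminate form.

Combine fractions or rationalize to convert ∞-∞ to 0/0 form:
  lim(x→0) 7/sin(2x) - 7/(2x) = 0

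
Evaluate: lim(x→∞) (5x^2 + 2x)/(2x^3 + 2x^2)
This is an ∞/∞ indeterminate form.

Apply L'Hôpital's rule: differentiate numerator and denominator separately.
  f(x) = 5·x^2 + 2·x   ⇒   f'(x) = 10·x + 2
  g(x) = 2·x^3 + 2·x^2   ⇒   g'(x) = 6·x^2 + 4·x
  lim(x→∞) f'(x)/g'(x) = lim(x→∞) (10·x + 2)/(6·x^2 + 4·x)
  = 0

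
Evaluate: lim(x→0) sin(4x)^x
This is an exponential indeterminate form.

For exponential indeterminate forms, take the natural log:
  Let L = lim(x→0) sin(4x)^x
  Then ln(L) = lim(x→0) [exponent × ln(base)]
  Evaluate using L'Hôpital or standard limits, then exponentiate.
  L = 1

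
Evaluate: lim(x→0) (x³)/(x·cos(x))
This is a 0/0 indeterminate form.

Apply L'Hôpital's rule: differentiate numerator and denominator separately.
  f(x) = x^3   ⇒   f'(x) = 3·x^2
  g(x) = x·cos(x)   ⇒   g'(x) = -x·sin(x) + cos(x)
  lim(x→0) f'(x)/g'(x) = lim(x→0) (3·x^2)/(-x·sin(x) + cos(x))
  = 0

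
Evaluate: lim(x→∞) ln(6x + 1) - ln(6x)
This is an ∞-∞ indeterminate form.

Combine fractions or rationalize to convert ∞-∞ to 0/0 form:
  lim(x→∞) ln(6x + 1) - ln(6x) = 0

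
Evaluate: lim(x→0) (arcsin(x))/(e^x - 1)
This is a 0/0 indeterminate form.

Apply L'Hôpital's rule: differentiate numerator and denominator separately.
  f(x) = asin(x)   ⇒   f'(x) = 1/sqrt(1 - x^2)
  g(x) = e^(x) - 1   ⇒   g'(x) = e^(x)
  lim(x→0) f'(x)/g'(x) = lim(x→0) (1/sqrt(1 - x^2))/(e^(x))
  = 1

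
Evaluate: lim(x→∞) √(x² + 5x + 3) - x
This is an ∞-∞ indeterminate form.

Combine fractions or rationalize to convert ∞-∞ to 0/0 form:
  lim(x→∞) √(x² + 5x + 3) - x = 5/2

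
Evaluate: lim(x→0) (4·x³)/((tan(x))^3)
This is a 0/0 indeterminate form.

Apply L'Hôpital's rule: differentiate numerator and denominator separately.
  f(x) = 4·x^3   ⇒   f'(x) = 12·x^2
  g(x) = tan(x)^3   ⇒   g'(x) = (3·tan(x)^2 + 3)·tan(x)^2
  lim(x→0) f'(x)/g'(x) = lim(x→0) (12·x^2)/((3·tan(x)^2 + 3)·tan(x)^2)
  = 4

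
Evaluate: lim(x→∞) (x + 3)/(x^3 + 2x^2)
This is an ∞/∞ indeterminate form.

Apply L'Hôpital's rule: differentiate numerator and denominator separately.
  f(x) = x + 3   ⇒   f'(x) = 1
  g(x) = x^3 + 2·x^2   ⇒   g'(x) = 3·x^2 + 4·x
  lim(x→∞) f'(x)/g'(x) = lim(x→∞) (1)/(3·x^2 + 4·x)
  = 0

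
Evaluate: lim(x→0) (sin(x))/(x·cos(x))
This is a 0/0 indeterminate form.

Apply L'Hôpital's rule: differentiate numerator and denominator separately.
  f(x) = sin(x)   ⇒   f'(x) = cos(x)
  g(x) = x·cos(x)   ⇒   g'(x) = -x·sin(x) + cos(x)
  lim(x→0) f'(x)/g'(x) = lim(x→0) (cos(x))/(-x·sin(x) + cos(x))
  = 1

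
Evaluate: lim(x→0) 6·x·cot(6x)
This is a 0·∞ indeterminate form.

Rewrite 0·∞ as a quotient (0/0 or ∞/∞ form), then apply L'Hôpital's rule:
  lim(x→0) 6·x·cot(6x) = 1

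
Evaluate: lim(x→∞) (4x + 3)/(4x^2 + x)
This is an ∞/∞ indeterminate form.

Apply L'Hôpital's rule: differentiate numerator and denominator separately.
  f(x) = 4·x + 3   ⇒   f'(x) = 4
  g(x) = 4·x^2 + x   ⇒   g'(x) = 8·x + 1
  lim(x→∞) f'(x)/g'(x) = lim(x→∞) (4)/(8·x + 1)
  = 0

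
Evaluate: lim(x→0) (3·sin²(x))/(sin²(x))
This is a 0/0 indeterminate form.

Apply L'Hôpital's rule: differentiate numerator and denominator separately.
  f(x) = 3·sin(x)^2   ⇒   f'(x) = 6·sin(x)·cos(x)
  g(x) = sin(x)^2   ⇒   g'(x) = 2·sin(x)·cos(x)
  lim(x→0) f'(x)/g'(x) = lim(x→0) (6·sin(x)·cos(x))/(2·sin(x)·cos(x))
  = 3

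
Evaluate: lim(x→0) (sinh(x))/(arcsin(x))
This is a 0/0 indeterminate form.

Apply L'Hôpital's rule: differentiate numerator and denominator separately.
  f(x) = sinh(x)   ⇒   f'(x) = cosh(x)
  g(x) = asin(x)   ⇒   g'(x) = 1/sqrt(1 - x^2)
  lim(x→0) f'(x)/g'(x) = lim(x→0) (cosh(x))/(1/sqrt(1 - x^2))
  = 1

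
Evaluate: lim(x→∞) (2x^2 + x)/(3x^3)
This is an ∞/∞ indeterminate form.

Apply L'Hôpital's rule: differentiate numerator and denominator separately.
  f(x) = 2·x^2 + x   ⇒   f'(x) = 4·x + 1
  g(x) = 3·x^3   ⇒   g'(x) = 9·x^2
  lim(x→∞) f'(x)/g'(x) = lim(x→∞) (4·x + 1)/(9·x^2)
  = 0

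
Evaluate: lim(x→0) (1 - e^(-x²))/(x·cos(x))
This is a 0/0 indeterminate form.

Apply L'Hôpital's rule: differentiate numerator and denominator separately.
  f(x) = 1 - e^(-x^2)   ⇒   f'(x) = 2·x·e^(-x^2)
  g(x) = x·cos(x)   ⇒   g'(x) = -x·sin(x) + cos(x)
  lim(x→0) f'(x)/g'(x) = lim(x→0) (2·x·e^(-x^2))/(-x·sin(x) + cos(x))
  = 0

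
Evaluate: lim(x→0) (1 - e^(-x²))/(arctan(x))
This is a 0/0 indeterminate form.

Apply L'Hôpital's rule: differentiate numerator and denominator separately.
  f(x) = 1 - e^(-x^2)   ⇒   f'(x) = 2·x·e^(-x^2)
  g(x) = atan(x)   ⇒   g'(x) = 1/(x^2 + 1)
  lim(x→0) f'(x)/g'(x) = lim(x→0) (2·x·e^(-x^2))/(1/(x^2 + 1))
  = 0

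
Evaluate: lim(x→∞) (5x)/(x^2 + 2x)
This is an ∞/∞ indeterminate form.

Apply L'Hôpital's rule: differentiate numerator and denominator separately.
  f(x) = 5·x   ⇒   f'(x) = 5
  g(x) = x^2 + 2·x   ⇒   g'(x) = 2·x + 2
  lim(x→∞) f'(x)/g'(x) = lim(x→∞) (5)/(2·x + 2)
  = 0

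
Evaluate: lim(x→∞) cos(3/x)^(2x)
This is an exponential indeterminate form.

For exponential indeterminate forms, take the natural log:
  Let L = lim(x→∞) cos(3/x)^(2x)
  Then ln(L) = lim(x→∞) [exponent × ln(base)]
  Evaluate using L'Hôpital or standard limits, then exponentiate.
  L = 1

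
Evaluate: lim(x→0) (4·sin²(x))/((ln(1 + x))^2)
This is a 0/0 indeterminate form.

Apply L'Hôpital's rule: differentiate numerator and denominator separately.
  f(x) = 4·sin(x)^2   ⇒   f'(x) = 8·sin(x)·cos(x)
  g(x) = ln(x + 1)^2   ⇒   g'(x) = 2·ln(x + 1)/(x + 1)
  lim(x→0) f'(x)/g'(x) = lim(x→0) (8·sin(x)·cos(x))/(2·ln(x + 1)/(x + 1))
  = 4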